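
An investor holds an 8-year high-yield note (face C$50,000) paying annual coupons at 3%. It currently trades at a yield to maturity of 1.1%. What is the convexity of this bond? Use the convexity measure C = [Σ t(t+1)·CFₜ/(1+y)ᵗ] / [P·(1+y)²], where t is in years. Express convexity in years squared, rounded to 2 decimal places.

With y = 0.011:
  t   CF        PV=CF/(1+0.011)^t    t·PV        t(t+1)·PV
  1     1,500.00     1,483.6795     1,483.6795       2,967.3591
  2     1,500.00     1,467.5366     2,935.0732       8,805.2197
  3     1,500.00     1,451.5694     4,354.7081      17,418.8323
  4     1,500.00     1,435.7758     5,743.1033      28,715.5165
  5     1,500.00     1,420.1541     7,100.7706      42,604.6239
  6     1,500.00     1,404.7024     8,428.2144      58,997.5009
  7     1,500.00     1,389.4188     9,725.9316      77,807.4526
  8    51,500.00    47,184.3508   377,474.8066   3,397,273.2596
  Σ                 57,237.1875   417,246.2874   3,634,589.7647
P = 57,237.1875.
Convexity = Σ t(t+1)·PV / [P·(1+y)²] = 3,634,589.7647 / (57,237.1875 × 1.022121) = 62.12620.

62.13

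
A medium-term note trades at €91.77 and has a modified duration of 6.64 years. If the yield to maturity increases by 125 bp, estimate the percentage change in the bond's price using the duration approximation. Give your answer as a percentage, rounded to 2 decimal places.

Duration approximation: ΔP/P ≈ -D_mod · Δy = -6.64 × (+0.0125) = -0.083000.
As a percentage: -8.3000%.

-8.30%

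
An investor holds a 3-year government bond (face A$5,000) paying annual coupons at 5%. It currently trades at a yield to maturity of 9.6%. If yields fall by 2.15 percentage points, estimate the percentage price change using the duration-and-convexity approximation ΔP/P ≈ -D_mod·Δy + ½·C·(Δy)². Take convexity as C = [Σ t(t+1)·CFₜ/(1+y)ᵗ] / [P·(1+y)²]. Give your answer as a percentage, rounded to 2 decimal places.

With y = 0.096:
  t   CF        PV=CF/(1+0.096)^t    t·PV        t(t+1)·PV
  1       250.00       228.1022       228.1022         456.2044
  2       250.00       208.1224       416.2449       1,248.7346
  3     5,250.00     3,987.7474    11,963.2422      47,852.9688
  Σ                  4,423.9720    12,607.5893      49,557.9078
P = 4,423.9720; D_Mac = 2.84983 yrs; D_mod = 2.60021 yrs; C = 9.32566.
Duration effect: -2.60021 × (-0.0215) = +0.055905
Convexity effect: 0.5 × 9.32566 × (-0.0215)² = +0.0021554
ΔP/P ≈ +0.055905 + 0.0021554 = +0.058060 = +5.8060%.

+5.81%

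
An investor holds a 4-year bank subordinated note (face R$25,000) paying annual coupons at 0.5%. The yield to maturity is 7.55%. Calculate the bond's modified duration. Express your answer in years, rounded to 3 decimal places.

Periodic yield y = 0.0755. First find Macaulay duration:
  t   CF        PV=CF/(1+0.0755)^t    t·PV
  1       125.00       116.2250       116.2250
  2       125.00       108.0660       216.1321
  3       125.00       100.4798       301.4394
  4    25,125.00    18,778.6519    75,114.6076
  Σ                 19,103.4227    75,748.4041
P = 19,103.4227; Macaulay duration = 75,748.4041 / 19,103.4227 = 3.96517 years.
Modified duration = D_Mac / (1 + y) = 3.96517 / 1.0755 = 3.68682 years.

3.687 years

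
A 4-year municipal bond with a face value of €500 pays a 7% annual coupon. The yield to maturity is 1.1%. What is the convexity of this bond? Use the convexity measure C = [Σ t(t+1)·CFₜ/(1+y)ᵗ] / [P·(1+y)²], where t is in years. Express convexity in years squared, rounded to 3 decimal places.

17.382

With y = 0.011:
  t   CF        PV=CF/(1+0.011)^t    t·PV        t(t+1)·PV
  1        35.00        34.6192        34.6192          69.2384
  2        35.00        34.2425        68.4850         205.4551
  3        35.00        33.8700       101.6099         406.4394
  4       535.00       512.0934     2,048.3735      10,241.8676
  Σ                    614.8250     2,253.0876      10,923.0005
P = 614.8250.
Convexity = Σ t(t+1)·PV / [P·(1+y)²] = 10,923.0005 / (614.8250 × 1.022121) = 17.38153.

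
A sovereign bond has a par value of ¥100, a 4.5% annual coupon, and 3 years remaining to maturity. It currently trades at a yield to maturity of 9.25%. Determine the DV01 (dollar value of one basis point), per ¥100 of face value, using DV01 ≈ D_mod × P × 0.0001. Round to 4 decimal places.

¥0.0231

Periodic yield y = 0.0925.
  t   CF        PV=CF/(1+0.0925)^t    t·PV
  1         4.50         4.1190         4.1190
  2         4.50         3.7702         7.5405
  3       104.50        80.1405       240.4214
  Σ                     88.0297       252.0809
P = 88.0297; D_Mac = 2.86359 yrs; D_mod = 2.62113 yrs.
DV01 ≈ 2.62113 × 88.0297 × 0.0001 = 0.023074.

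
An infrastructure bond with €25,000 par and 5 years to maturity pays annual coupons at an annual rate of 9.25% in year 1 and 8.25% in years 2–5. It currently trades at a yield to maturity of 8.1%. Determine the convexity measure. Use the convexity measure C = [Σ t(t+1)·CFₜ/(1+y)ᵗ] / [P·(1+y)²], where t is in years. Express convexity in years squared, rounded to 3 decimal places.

With y = 0.081:
  t   CF        PV=CF/(1+0.081)^t    t·PV        t(t+1)·PV
  1     2,312.50     2,139.2229     2,139.2229       4,278.4459
  2     2,062.50     1,764.9913     3,529.9826      10,589.9478
  3     2,062.50     1,632.7394     4,898.2182      19,592.8729
  4     2,062.50     1,510.3972     6,041.5889      30,207.9447
  5    27,062.50    18,333.2493    91,666.2465     549,997.4788
  Σ                 25,380.6002   108,275.2592     614,666.6900
P = 25,380.6002.
Convexity = Σ t(t+1)·PV / [P·(1+y)²] = 614,666.6900 / (25,380.6002 × 1.168561) = 20.72461.

20.725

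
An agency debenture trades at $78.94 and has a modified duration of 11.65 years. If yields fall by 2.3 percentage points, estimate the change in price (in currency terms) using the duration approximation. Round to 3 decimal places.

Duration approximation: ΔP/P ≈ -D_mod · Δy = -11.65 × (-0.023) = +0.267950.
ΔP ≈ 78.94 × (+0.267950) = +21.151973.

+$21.152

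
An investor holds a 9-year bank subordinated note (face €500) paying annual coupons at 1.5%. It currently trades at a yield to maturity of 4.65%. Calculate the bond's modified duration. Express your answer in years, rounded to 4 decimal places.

Periodic yield y = 0.0465. First find Macaulay duration:
  t   CF        PV=CF/(1+0.0465)^t    t·PV
  1         7.50         7.1667         7.1667
  2         7.50         6.8483        13.6966
  3         7.50         6.5440        19.6320
  4         7.50         6.2532        25.0129
  5         7.50         5.9754        29.8769
  6         7.50         5.7099        34.2592
  7         7.50         5.4562        38.1931
  8         7.50         5.2137        41.7097
  9       507.50       337.1188     3,034.0691
  Σ                    386.2862     3,243.6162
P = 386.2862; Macaulay duration = 3,243.6162 / 386.2862 = 8.39693 years.
Modified duration = D_Mac / (1 + y) = 8.39693 / 1.0465 = 8.02382 years.

8.0238 years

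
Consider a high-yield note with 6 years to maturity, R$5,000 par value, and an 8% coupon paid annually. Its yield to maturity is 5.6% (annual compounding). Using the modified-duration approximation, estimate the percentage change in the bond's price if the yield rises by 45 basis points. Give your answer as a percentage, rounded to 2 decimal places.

-2.15%

Periodic yield y = 0.056. Modified duration first:
  t   CF        PV=CF/(1+0.056)^t    t·PV
  1       400.00       378.7879       378.7879
  2       400.00       358.7006       717.4013
  3       400.00       339.6786     1,019.0359
  4       400.00       321.6654     1,286.6615
  5       400.00       304.6074     1,523.0368
  6     5,400.00     3,894.1283    23,364.7695
  Σ                  5,597.5682    28,289.6929
P = 5,597.5682; D_Mac = 5.05393 yrs; D_mod = 5.05393/(1+0.056) = 4.78591 yrs.
ΔP/P ≈ -D_mod · Δy = -4.78591 × (+0.0045) = -0.021537 = -2.1537%.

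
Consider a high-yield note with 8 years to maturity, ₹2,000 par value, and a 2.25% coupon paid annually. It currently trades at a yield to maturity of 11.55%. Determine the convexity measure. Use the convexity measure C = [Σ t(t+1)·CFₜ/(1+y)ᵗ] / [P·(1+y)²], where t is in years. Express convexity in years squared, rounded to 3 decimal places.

With y = 0.1155:
  t   CF        PV=CF/(1+0.1155)^t    t·PV        t(t+1)·PV
  1        45.00        40.3407        40.3407          80.6813
  2        45.00        36.1637        72.3275         216.9825
  3        45.00        32.4193        97.2579         389.0317
  4        45.00        29.0626       116.2503         581.2517
  5        45.00        26.0534       130.2671         781.6024
  6        45.00        23.3558       140.1349         980.9443
  7        45.00        20.9375       146.5627       1,172.5018
  8     2,045.00       852.9758     6,823.8065      61,414.2584
  Σ                  1,061.3089     7,566.9476      65,617.2541
P = 1,061.3089.
Convexity = Σ t(t+1)·PV / [P·(1+y)²] = 65,617.2541 / (1,061.3089 × 1.244340) = 49.68635.

49.686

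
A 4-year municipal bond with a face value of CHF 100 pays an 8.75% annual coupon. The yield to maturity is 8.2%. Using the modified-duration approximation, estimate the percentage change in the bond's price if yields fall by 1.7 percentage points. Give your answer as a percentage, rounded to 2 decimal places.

+5.57%

Periodic yield y = 0.082. Modified duration first:
  t   CF        PV=CF/(1+0.082)^t    t·PV
  1         8.75         8.0869         8.0869
  2         8.75         7.4740        14.9480
  3         8.75         6.9076        20.7228
  4       108.75        79.3451       317.3805
  Σ                    101.8136       361.1381
P = 101.8136; D_Mac = 3.54705 yrs; D_mod = 3.54705/(1+0.082) = 3.27824 yrs.
ΔP/P ≈ -D_mod · Δy = -3.27824 × (-0.017) = +0.055730 = +5.5730%.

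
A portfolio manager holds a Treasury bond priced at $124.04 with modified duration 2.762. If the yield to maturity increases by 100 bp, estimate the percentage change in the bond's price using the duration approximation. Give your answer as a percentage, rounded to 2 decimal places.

-2.76%

Duration approximation: ΔP/P ≈ -D_mod · Δy = -2.762 × (+0.01) = -0.027620.
As a percentage: -2.7620%.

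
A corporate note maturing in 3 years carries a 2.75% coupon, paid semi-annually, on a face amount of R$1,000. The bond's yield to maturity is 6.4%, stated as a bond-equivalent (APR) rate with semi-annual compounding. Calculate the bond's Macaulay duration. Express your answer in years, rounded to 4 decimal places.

Periodic yield y = 0.032. Discount each cash flow and weight by its period:
  t   CF        PV=CF/(1+0.032)^t    t·PV
  1        13.75        13.3236        13.3236
  2        13.75        12.9105        25.8210
  3        13.75        12.5102        37.5305
  4        13.75        12.1223        48.4891
  5        13.75        11.7464        58.7319
  6     1,013.75       839.1753     5,035.0517
  Σ                    901.7883     5,218.9479
Price P = Σ PV = 901.7883.
Macaulay duration = Σ(t·PV) / P = 5,218.9479 / 901.7883 = 5.78733 half-year periods.
In years: 5.78733 / 2 = 2.89367 years.

2.8937 years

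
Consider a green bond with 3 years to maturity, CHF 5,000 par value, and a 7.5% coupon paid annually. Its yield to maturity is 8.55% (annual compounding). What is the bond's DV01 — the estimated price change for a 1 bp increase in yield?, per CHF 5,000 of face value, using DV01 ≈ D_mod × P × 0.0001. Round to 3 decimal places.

CHF 1.252

Periodic yield y = 0.0855.
  t   CF        PV=CF/(1+0.0855)^t    t·PV
  1       375.00       345.4629       345.4629
  2       375.00       318.2523       636.5047
  3     5,375.00     4,202.3187    12,606.9561
  Σ                  4,866.0340    13,588.9237
P = 4,866.0340; D_Mac = 2.79261 yrs; D_mod = 2.57265 yrs.
DV01 ≈ 2.57265 × 4,866.0340 × 0.0001 = 1.251858.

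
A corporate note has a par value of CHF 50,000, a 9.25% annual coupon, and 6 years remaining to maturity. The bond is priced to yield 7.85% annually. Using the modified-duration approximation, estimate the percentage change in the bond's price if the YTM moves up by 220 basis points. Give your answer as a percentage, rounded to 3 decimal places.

-10.002%

Periodic yield y = 0.0785. Modified duration first:
  t   CF        PV=CF/(1+0.0785)^t    t·PV
  1     4,625.00     4,288.3635     4,288.3635
  2     4,625.00     3,976.2295     7,952.4589
  3     4,625.00     3,686.8145    11,060.4435
  4     4,625.00     3,418.4650    13,673.8601
  5     4,625.00     3,169.6477    15,848.2384
  6    54,625.00    34,711.2740   208,267.6438
  Σ                 53,250.7941   261,091.0081
P = 53,250.7941; D_Mac = 4.90304 yrs; D_mod = 4.90304/(1+0.0785) = 4.54617 yrs.
ΔP/P ≈ -D_mod · Δy = -4.54617 × (+0.022) = -0.100016 = -10.0016%.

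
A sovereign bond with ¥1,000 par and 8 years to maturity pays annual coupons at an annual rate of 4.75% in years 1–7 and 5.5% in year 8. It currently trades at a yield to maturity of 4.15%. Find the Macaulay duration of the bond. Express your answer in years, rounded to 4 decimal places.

6.8713 years

Periodic yield y = 0.0415. Discount each cash flow and weight by its year:
  t   CF        PV=CF/(1+0.0415)^t    t·PV
  1        47.50        45.6073        45.6073
  2        47.50        43.7900        87.5800
  3        47.50        42.0451       126.1354
  4        47.50        40.3698       161.4792
  5        47.50        38.7612       193.8060
  6        47.50        37.2167       223.3003
  7        47.50        35.7338       250.1363
  8     1,055.00       762.0409     6,096.3270
  Σ                  1,045.5648     7,184.3714
Price P = Σ PV = 1,045.5648.
Macaulay duration = Σ(t·PV) / P = 7,184.3714 / 1,045.5648 = 6.87128 years.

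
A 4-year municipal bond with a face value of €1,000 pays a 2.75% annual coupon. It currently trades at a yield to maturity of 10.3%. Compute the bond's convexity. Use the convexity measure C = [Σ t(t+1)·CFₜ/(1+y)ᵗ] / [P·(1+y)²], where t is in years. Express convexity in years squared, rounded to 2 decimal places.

15.44

With y = 0.103:
  t   CF        PV=CF/(1+0.103)^t    t·PV        t(t+1)·PV
  1        27.50        24.9320        24.9320          49.8640
  2        27.50        22.6038        45.2076         135.6229
  3        27.50        20.4930        61.4791         245.9163
  4     1,027.50       694.1923     2,776.7691      13,883.8456
  Σ                    762.2211     2,908.3878      14,315.2489
P = 762.2211.
Convexity = Σ t(t+1)·PV / [P·(1+y)²] = 14,315.2489 / (762.2211 × 1.216609) = 15.43714.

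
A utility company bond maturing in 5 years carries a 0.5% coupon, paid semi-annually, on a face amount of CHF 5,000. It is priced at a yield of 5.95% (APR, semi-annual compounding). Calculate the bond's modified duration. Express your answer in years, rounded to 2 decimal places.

4.79 years

Periodic yield y = 0.02975. First find Macaulay duration:
  t   CF        PV=CF/(1+0.02975)^t    t·PV
  1        12.50        12.1389        12.1389
  2        12.50        11.7882        23.5763
  3        12.50        11.4476        34.3428
  4        12.50        11.1169        44.4675
  5        12.50        10.7957        53.9785
  6        12.50        10.4838        62.9029
  7        12.50        10.1809        71.2665
  8        12.50         9.8868        79.0944
  9        12.50         9.6012        86.4105
  10    5,012.50     3,738.8357    37,388.3569
  Σ                  3,836.2756    37,856.5351
P = 3,836.2756; Macaulay duration = 37,856.5351 / 3,836.2756 = 9.86804 half-year periods = 4.93402 years.
Modified duration = D_Mac / (1 + y) = 4.93402 / 1.02975 = 4.79148 years.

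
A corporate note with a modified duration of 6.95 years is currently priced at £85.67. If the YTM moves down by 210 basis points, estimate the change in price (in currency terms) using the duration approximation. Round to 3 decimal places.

Duration approximation: ΔP/P ≈ -D_mod · Δy = -6.95 × (-0.021) = +0.145950.
ΔP ≈ 85.67 × (+0.145950) = +12.5035365.

+£12.504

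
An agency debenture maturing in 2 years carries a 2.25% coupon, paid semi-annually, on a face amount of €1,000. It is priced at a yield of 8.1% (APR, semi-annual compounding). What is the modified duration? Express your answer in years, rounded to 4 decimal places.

1.8882 years

Periodic yield y = 0.0405. First find Macaulay duration:
  t   CF        PV=CF/(1+0.0405)^t    t·PV
  1        11.25        10.8121        10.8121
  2        11.25        10.3913        20.7825
  3        11.25         9.9868        29.9604
  4     1,011.25       862.7604     3,451.0415
  Σ                    893.9506     3,512.5966
P = 893.9506; Macaulay duration = 3,512.5966 / 893.9506 = 3.92930 half-year periods = 1.96465 years.
Modified duration = D_Mac / (1 + y) = 1.96465 / 1.0405 = 1.88818 years.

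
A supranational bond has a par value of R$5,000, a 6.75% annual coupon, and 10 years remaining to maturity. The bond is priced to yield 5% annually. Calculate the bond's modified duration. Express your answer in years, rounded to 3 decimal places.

Periodic yield y = 0.05. First find Macaulay duration:
  t   CF        PV=CF/(1+0.05)^t    t·PV
  1       337.50       321.4286       321.4286
  2       337.50       306.1224       612.2449
  3       337.50       291.5452       874.6356
  4       337.50       277.6621     1,110.6483
  5       337.50       264.4401     1,322.2004
  6       337.50       251.8477     1,511.0862
  7       337.50       239.8549     1,678.9846
  8       337.50       228.4333     1,827.4663
  9       337.50       217.5555     1,957.9996
  10    5,337.50     3,276.7620    32,767.6199
  Σ                  5,675.6518    43,984.3144
P = 5,675.6518; Macaulay duration = 43,984.3144 / 5,675.6518 = 7.74965 years.
Modified duration = D_Mac / (1 + y) = 7.74965 / 1.05 = 7.38062 years.

7.381 years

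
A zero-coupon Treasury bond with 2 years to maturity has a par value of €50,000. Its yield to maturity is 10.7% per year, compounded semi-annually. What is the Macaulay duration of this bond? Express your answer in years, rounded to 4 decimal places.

A zero-coupon bond has a single cash flow at maturity, so its Macaulay duration equals its maturity: 2 years.
(Equivalently: 4 semi-annual periods ÷ 2 = 2 years.)

2.0000 years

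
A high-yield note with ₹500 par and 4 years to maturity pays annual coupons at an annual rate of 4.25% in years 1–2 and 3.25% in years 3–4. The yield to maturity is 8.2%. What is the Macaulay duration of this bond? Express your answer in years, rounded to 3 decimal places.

Periodic yield y = 0.082. Discount each cash flow and weight by its year:
  t   CF        PV=CF/(1+0.082)^t    t·PV
  1        21.25        19.6396        19.6396
  2        21.25        18.1512        36.3023
  3        16.25        12.8284        38.4851
  4       516.25       376.6613     1,506.6453
  Σ                    427.2804     1,601.0723
Price P = Σ PV = 427.2804.
Macaulay duration = Σ(t·PV) / P = 1,601.0723 / 427.2804 = 3.74712 years.

3.747 years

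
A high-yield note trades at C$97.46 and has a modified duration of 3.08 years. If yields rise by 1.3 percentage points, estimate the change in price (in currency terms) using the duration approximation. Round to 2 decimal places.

Duration approximation: ΔP/P ≈ -D_mod · Δy = -3.08 × (+0.013) = -0.040040.
ΔP ≈ 97.46 × (-0.040040) = -3.9022984.

-C$3.90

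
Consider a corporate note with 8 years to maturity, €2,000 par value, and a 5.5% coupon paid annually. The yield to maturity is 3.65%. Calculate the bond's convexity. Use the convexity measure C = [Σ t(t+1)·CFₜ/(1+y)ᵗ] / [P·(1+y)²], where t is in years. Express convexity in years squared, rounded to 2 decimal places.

53.40

With y = 0.0365:
  t   CF        PV=CF/(1+0.0365)^t    t·PV        t(t+1)·PV
  1       110.00       106.1264       106.1264         212.2528
  2       110.00       102.3892       204.7784         614.3351
  3       110.00        98.7836       296.3507       1,185.4030
  4       110.00        95.3050       381.2198       1,906.0990
  5       110.00        91.9488       459.7441       2,758.4646
  6       110.00        88.7109       532.2652       3,725.8566
  7       110.00        85.5869       599.1086       4,792.8691
  8     2,110.00     1,583.9009    12,671.2071     114,040.8643
  Σ                  2,252.7516    15,250.8004     129,236.1444
P = 2,252.7516.
Convexity = Σ t(t+1)·PV / [P·(1+y)²] = 129,236.1444 / (2,252.7516 × 1.074332) = 53.39887.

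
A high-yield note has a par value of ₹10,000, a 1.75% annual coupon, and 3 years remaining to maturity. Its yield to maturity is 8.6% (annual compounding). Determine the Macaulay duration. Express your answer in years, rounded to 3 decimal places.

2.943 years

Periodic yield y = 0.086. Discount each cash flow and weight by its year:
  t   CF        PV=CF/(1+0.086)^t    t·PV
  1       175.00       161.1418       161.1418
  2       175.00       148.3810       296.7621
  3    10,175.00     7,944.1044    23,832.3132
  Σ                  8,253.6272    24,290.2170
Price P = Σ PV = 8,253.6272.
Macaulay duration = Σ(t·PV) / P = 24,290.2170 / 8,253.6272 = 2.94297 years.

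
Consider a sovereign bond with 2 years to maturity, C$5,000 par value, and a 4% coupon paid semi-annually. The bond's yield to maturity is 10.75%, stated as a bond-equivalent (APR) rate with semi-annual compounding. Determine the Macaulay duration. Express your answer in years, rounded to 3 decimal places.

1.938 years

Periodic yield y = 0.05375. Discount each cash flow and weight by its period:
  t   CF        PV=CF/(1+0.05375)^t    t·PV
  1       100.00        94.8992        94.8992
  2       100.00        90.0585       180.1170
  3       100.00        85.4648       256.3944
  4     5,100.00     4,136.3742    16,545.4970
  Σ                  4,406.7967    17,076.9076
Price P = Σ PV = 4,406.7967.
Macaulay duration = Σ(t·PV) / P = 17,076.9076 / 4,406.7967 = 3.87513 half-year periods.
In years: 3.87513 / 2 = 1.93756 years.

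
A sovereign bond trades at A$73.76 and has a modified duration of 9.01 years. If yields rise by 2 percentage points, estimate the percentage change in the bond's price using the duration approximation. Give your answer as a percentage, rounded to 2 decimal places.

-18.02%

Duration approximation: ΔP/P ≈ -D_mod · Δy = -9.01 × (+0.02) = -0.180200.
As a percentage: -18.0200%.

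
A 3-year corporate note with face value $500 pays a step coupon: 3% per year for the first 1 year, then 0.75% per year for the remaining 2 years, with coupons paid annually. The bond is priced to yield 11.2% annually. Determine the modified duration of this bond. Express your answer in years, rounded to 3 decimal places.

2.627 years

Periodic yield y = 0.112. First find Macaulay duration:
  t   CF        PV=CF/(1+0.112)^t    t·PV
  1        15.00        13.4892        13.4892
  2         3.75         3.0326         6.0653
  3       503.75       366.3538     1,099.0614
  Σ                    382.8757     1,118.6159
P = 382.8757; Macaulay duration = 1,118.6159 / 382.8757 = 2.92162 years.
Modified duration = D_Mac / (1 + y) = 2.92162 / 1.112 = 2.62735 years.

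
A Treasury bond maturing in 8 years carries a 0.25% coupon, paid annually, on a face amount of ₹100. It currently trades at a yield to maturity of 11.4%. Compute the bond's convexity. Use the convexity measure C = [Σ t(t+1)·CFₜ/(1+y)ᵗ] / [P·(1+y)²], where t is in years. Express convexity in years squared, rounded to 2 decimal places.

With y = 0.114:
  t   CF        PV=CF/(1+0.114)^t    t·PV        t(t+1)·PV
  1         0.25         0.2244         0.2244           0.4488
  2         0.25         0.2015         0.4029           1.2087
  3         0.25         0.1808         0.5425           2.1700
  4         0.25         0.1623         0.6493           3.2466
  5         0.25         0.1457         0.7286           4.3715
  6         0.25         0.1308         0.7848           5.4939
  7         0.25         0.1174         0.8219           6.5755
  8       100.25        42.2671       338.1371       3,043.2340
  Σ                     43.4301       342.2916       3,066.7492
P = 43.4301.
Convexity = Σ t(t+1)·PV / [P·(1+y)²] = 3,066.7492 / (43.4301 × 1.240996) = 56.90060.

56.90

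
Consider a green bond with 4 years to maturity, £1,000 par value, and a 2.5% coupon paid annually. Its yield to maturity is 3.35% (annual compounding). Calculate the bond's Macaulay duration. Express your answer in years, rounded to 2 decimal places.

3.85 years

Periodic yield y = 0.0335. Discount each cash flow and weight by its year:
  t   CF        PV=CF/(1+0.0335)^t    t·PV
  1        25.00        24.1896        24.1896
  2        25.00        23.4056        46.8111
  3        25.00        22.6469        67.9407
  4     1,025.00       898.4252     3,593.7009
  Σ                    968.6673     3,732.6424
Price P = Σ PV = 968.6673.
Macaulay duration = Σ(t·PV) / P = 3,732.6424 / 968.6673 = 3.85338 years.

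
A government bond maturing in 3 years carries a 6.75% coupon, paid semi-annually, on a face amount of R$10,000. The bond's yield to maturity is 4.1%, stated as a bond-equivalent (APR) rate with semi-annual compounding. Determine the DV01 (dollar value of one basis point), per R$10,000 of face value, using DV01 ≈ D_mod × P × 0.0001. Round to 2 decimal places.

R$2.92

Periodic yield y = 0.0205.
  t   CF        PV=CF/(1+0.0205)^t    t·PV
  1       337.50       330.7202       330.7202
  2       337.50       324.0767       648.1533
  3       337.50       317.5665       952.6996
  4       337.50       311.1872     1,244.7488
  5       337.50       304.9360     1,524.6801
  6    10,337.50     9,152.4522    54,914.7131
  Σ                 10,740.9389    59,615.7152
P = 10,740.9389; D_Mac = 5.55033 half-year periods = 2.77516 yrs; D_mod = 2.71942 yrs.
DV01 ≈ 2.71942 × 10,740.9389 × 0.0001 = 2.920907.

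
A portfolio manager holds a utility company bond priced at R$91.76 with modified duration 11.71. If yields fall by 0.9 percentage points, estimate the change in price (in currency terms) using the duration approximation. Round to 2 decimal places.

+R$9.67

Duration approximation: ΔP/P ≈ -D_mod · Δy = -11.71 × (-0.009) = +0.105390.
ΔP ≈ 91.76 × (+0.105390) = +9.6705864.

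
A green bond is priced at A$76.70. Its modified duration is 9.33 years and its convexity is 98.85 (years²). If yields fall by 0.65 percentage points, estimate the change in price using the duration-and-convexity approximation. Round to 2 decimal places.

+A$4.81

Duration effect: -D_mod·Δy = -9.33 × (-0.0065) = +0.060645
Convexity effect: ½·C·(Δy)² = 0.5 × 98.85 × (-0.0065)² = +0.00208820625
ΔP/P ≈ +0.060645 + 0.00208820625 = +0.06273320625
ΔP ≈ 76.70 × (+0.06273320625) = +4.811636919375.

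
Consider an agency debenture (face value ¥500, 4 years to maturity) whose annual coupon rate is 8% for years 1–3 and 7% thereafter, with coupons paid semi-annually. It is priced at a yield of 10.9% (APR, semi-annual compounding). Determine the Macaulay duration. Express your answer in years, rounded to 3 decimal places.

Periodic yield y = 0.0545. Discount each cash flow and weight by its period:
  t   CF        PV=CF/(1+0.0545)^t    t·PV
  1        20.00        18.9663        18.9663
  2        20.00        17.9861        35.9722
  3        20.00        17.0565        51.1695
  4        20.00        16.1750        64.6999
  5        20.00        15.3390        76.6950
  6        20.00        14.5462        87.2774
  7        17.50        12.0701        84.4909
  8       517.50       338.4836     2,707.8691
  Σ                    450.6229     3,127.1404
Price P = Σ PV = 450.6229.
Macaulay duration = Σ(t·PV) / P = 3,127.1404 / 450.6229 = 6.93959 half-year periods.
In years: 6.93959 / 2 = 3.46980 years.

3.470 years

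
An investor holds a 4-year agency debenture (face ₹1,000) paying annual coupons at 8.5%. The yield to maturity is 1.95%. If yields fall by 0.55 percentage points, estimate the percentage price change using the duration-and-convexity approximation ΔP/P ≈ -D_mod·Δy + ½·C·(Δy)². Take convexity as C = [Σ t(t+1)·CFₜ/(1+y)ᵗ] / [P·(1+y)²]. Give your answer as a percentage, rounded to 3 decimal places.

+1.970%

With y = 0.0195:
  t   CF        PV=CF/(1+0.0195)^t    t·PV        t(t+1)·PV
  1        85.00        83.3742        83.3742         166.7484
  2        85.00        81.7795       163.5590         490.6770
  3        85.00        80.2153       240.6459         962.5837
  4     1,085.00     1,004.3401     4,017.3605      20,086.8027
  Σ                  1,249.7091     4,504.9397      21,706.8118
P = 1,249.7091; D_Mac = 3.60479 yrs; D_mod = 3.53584 yrs; C = 16.71139.
Duration effect: -3.53584 × (-0.0055) = +0.019447
Convexity effect: 0.5 × 16.71139 × (-0.0055)² = +0.0002528
ΔP/P ≈ +0.019447 + 0.0002528 = +0.019700 = +1.9700%.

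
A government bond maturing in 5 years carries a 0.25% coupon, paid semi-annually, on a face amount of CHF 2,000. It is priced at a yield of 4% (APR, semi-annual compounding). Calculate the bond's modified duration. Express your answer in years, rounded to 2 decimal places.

Periodic yield y = 0.02. First find Macaulay duration:
  t   CF        PV=CF/(1+0.02)^t    t·PV
  1         2.50         2.4510         2.4510
  2         2.50         2.4029         4.8058
  3         2.50         2.3558         7.0674
  4         2.50         2.3096         9.2385
  5         2.50         2.2643        11.3216
  6         2.50         2.2199        13.3196
  7         2.50         2.1764        15.2348
  8         2.50         2.1337        17.0698
  9         2.50         2.0919        18.8270
  10    2,002.50     1,642.7475    16,427.4747
  Σ                  1,663.1531    16,526.8102
P = 1,663.1531; Macaulay duration = 16,526.8102 / 1,663.1531 = 9.93704 half-year periods = 4.96852 years.
Modified duration = D_Mac / (1 + y) = 4.96852 / 1.02 = 4.87110 years.

4.87 years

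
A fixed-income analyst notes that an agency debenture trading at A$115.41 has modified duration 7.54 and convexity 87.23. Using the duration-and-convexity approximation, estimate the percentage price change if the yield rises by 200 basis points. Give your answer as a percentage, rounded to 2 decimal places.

Duration effect: -D_mod·Δy = -7.54 × (+0.02) = -0.150800
Convexity effect: ½·C·(Δy)² = 0.5 × 87.23 × (0.02)² = +0.0174460
ΔP/P ≈ -0.150800 + 0.0174460 = -0.133354
= -13.3354%.

-13.34%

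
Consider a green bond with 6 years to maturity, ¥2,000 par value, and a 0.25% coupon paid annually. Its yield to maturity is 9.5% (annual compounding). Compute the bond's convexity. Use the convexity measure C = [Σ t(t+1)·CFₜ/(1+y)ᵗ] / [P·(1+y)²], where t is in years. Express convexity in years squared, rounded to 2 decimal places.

With y = 0.095:
  t   CF        PV=CF/(1+0.095)^t    t·PV        t(t+1)·PV
  1         5.00         4.5662         4.5662           9.1324
  2         5.00         4.1701         8.3401          25.0203
  3         5.00         3.8083        11.4248          45.6992
  4         5.00         3.4779        13.9115          69.5574
  5         5.00         3.1761        15.8807          95.2841
  6     2,005.00     1,163.1338     6,978.8026      48,851.6180
  Σ                  1,182.3323     7,032.9259      49,096.3115
P = 1,182.3323.
Convexity = Σ t(t+1)·PV / [P·(1+y)²] = 49,096.3115 / (1,182.3323 × 1.199025) = 34.63228.

34.63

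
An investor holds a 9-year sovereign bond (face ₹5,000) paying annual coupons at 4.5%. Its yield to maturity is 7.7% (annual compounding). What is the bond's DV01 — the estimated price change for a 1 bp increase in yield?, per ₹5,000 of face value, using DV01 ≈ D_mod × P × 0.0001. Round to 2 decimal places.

Periodic yield y = 0.077.
  t   CF        PV=CF/(1+0.077)^t    t·PV
  1       225.00       208.9136       208.9136
  2       225.00       193.9774       387.9548
  3       225.00       180.1090       540.3270
  4       225.00       167.2321       668.9285
  5       225.00       155.2759       776.3794
  6       225.00       144.1744       865.0467
  7       225.00       133.8667       937.0670
  8       225.00       124.2959       994.3674
  9     5,225.00     2,680.0628    24,120.5649
  Σ                  3,987.9079    29,499.5493
P = 3,987.9079; D_Mac = 7.39725 yrs; D_mod = 6.86838 yrs.
DV01 ≈ 6.86838 × 3,987.9079 × 0.0001 = 2.739048.

₹2.74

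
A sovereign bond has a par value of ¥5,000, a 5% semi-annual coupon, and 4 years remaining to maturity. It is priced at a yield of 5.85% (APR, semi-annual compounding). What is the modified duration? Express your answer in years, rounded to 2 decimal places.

3.56 years

Periodic yield y = 0.02925. First find Macaulay duration:
  t   CF        PV=CF/(1+0.02925)^t    t·PV
  1       125.00       121.4477       121.4477
  2       125.00       117.9963       235.9925
  3       125.00       114.6430       343.9289
  4       125.00       111.3849       445.5398
  5       125.00       108.2195       541.0976
  6       125.00       105.1441       630.8644
  7       125.00       102.1560       715.0920
  8     5,125.00     4,069.3671    32,554.9364
  Σ                  4,850.3585    35,588.8993
P = 4,850.3585; Macaulay duration = 35,588.8993 / 4,850.3585 = 7.33738 half-year periods = 3.66869 years.
Modified duration = D_Mac / (1 + y) = 3.66869 / 1.02925 = 3.56443 years.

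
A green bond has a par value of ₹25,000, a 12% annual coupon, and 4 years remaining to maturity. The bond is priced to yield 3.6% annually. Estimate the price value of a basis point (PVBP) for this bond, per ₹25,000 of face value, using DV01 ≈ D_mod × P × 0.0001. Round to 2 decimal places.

₹10.99

Periodic yield y = 0.036.
  t   CF        PV=CF/(1+0.036)^t    t·PV
  1     3,000.00     2,895.7529     2,895.7529
  2     3,000.00     2,795.1283     5,590.2566
  3     3,000.00     2,698.0003     8,094.0008
  4    28,000.00    24,306.3087    97,225.2349
  Σ                 32,695.1902   113,805.2451
P = 32,695.1902; D_Mac = 3.48079 yrs; D_mod = 3.35984 yrs.
DV01 ≈ 3.35984 × 32,695.1902 × 0.0001 = 10.985062.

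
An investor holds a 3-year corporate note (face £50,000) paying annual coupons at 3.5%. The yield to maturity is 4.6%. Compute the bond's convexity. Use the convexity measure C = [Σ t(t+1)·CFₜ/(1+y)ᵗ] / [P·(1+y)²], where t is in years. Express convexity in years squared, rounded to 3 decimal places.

With y = 0.046:
  t   CF        PV=CF/(1+0.046)^t    t·PV        t(t+1)·PV
  1     1,750.00     1,673.0402     1,673.0402       3,346.0803
  2     1,750.00     1,599.4648     3,198.9295       9,596.7886
  3    51,750.00    45,218.4114   135,655.2341     542,620.9365
  Σ                 48,490.9163   140,527.2038     555,563.8055
P = 48,490.9163.
Convexity = Σ t(t+1)·PV / [P·(1+y)²] = 555,563.8055 / (48,490.9163 × 1.094116) = 10.47153.

10.472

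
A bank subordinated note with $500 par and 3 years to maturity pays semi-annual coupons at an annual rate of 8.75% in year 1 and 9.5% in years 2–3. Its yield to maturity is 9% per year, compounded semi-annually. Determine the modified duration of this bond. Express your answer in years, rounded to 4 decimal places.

Periodic yield y = 0.045. First find Macaulay duration:
  t   CF        PV=CF/(1+0.045)^t    t·PV
  1       21.875        20.9330        20.9330
  2       21.875        20.0316        40.0632
  3       23.750        20.8120        62.4361
  4       23.750        19.9158        79.6633
  5       23.750        19.0582        95.2911
  6      523.750       402.1854     2,413.1124
  Σ                    502.9361     2,711.4991
P = 502.9361; Macaulay duration = 2,711.4991 / 502.9361 = 5.39134 half-year periods = 2.69567 years.
Modified duration = D_Mac / (1 + y) = 2.69567 / 1.045 = 2.57959 years.

2.5796 years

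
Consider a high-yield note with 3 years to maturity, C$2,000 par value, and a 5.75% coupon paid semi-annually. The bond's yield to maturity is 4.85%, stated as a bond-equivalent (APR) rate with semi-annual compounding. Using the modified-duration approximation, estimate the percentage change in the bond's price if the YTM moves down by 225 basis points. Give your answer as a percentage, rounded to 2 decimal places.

+6.15%

Periodic yield y = 0.02425. Modified duration first:
  t   CF        PV=CF/(1+0.02425)^t    t·PV
  1        57.50        56.1386        56.1386
  2        57.50        54.8095       109.6190
  3        57.50        53.5118       160.5355
  4        57.50        52.2449       208.9796
  5        57.50        51.0080       255.0398
  6     2,057.50     1,781.9849    10,691.9091
  Σ                  2,049.6977    11,482.2217
P = 2,049.6977; D_Mac = 5.60191 half-year periods = 2.80095 yrs; D_mod = 2.80095/(1+0.02425) = 2.73464 yrs.
ΔP/P ≈ -D_mod · Δy = -2.73464 × (-0.0225) = +0.061529 = +6.1529%.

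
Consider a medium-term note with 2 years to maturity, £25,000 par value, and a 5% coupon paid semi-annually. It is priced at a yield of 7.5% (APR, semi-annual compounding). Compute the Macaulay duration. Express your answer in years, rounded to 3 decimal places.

1.926 years

Periodic yield y = 0.0375. Discount each cash flow and weight by its period:
  t   CF        PV=CF/(1+0.0375)^t    t·PV
  1       625.00       602.4096       602.4096
  2       625.00       580.6358     1,161.2716
  3       625.00       559.6490     1,678.9469
  4    25,625.00    22,116.2481    88,464.9923
  Σ                 23,858.9425    91,907.6204
Price P = Σ PV = 23,858.9425.
Macaulay duration = Σ(t·PV) / P = 91,907.6204 / 23,858.9425 = 3.85212 half-year periods.
In years: 3.85212 / 2 = 1.92606 years.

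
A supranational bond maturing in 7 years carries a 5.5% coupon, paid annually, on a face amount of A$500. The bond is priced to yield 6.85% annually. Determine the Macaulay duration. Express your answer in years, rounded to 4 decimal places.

5.9507 years

Periodic yield y = 0.0685. Discount each cash flow and weight by its year:
  t   CF        PV=CF/(1+0.0685)^t    t·PV
  1        27.50        25.7370        25.7370
  2        27.50        24.0871        48.1741
  3        27.50        22.5429        67.6286
  4        27.50        21.0977        84.3907
  5        27.50        19.7451        98.7257
  6        27.50        18.4793       110.8758
  7       527.50       331.7422     2,322.1957
  Σ                    463.4313     2,757.7276
Price P = Σ PV = 463.4313.
Macaulay duration = Σ(t·PV) / P = 2,757.7276 / 463.4313 = 5.95067 years.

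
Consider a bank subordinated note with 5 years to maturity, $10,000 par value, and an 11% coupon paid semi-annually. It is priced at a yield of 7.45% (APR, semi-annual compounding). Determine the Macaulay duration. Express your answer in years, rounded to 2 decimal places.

4.05 years

Periodic yield y = 0.03725. Discount each cash flow and weight by its period:
  t   CF        PV=CF/(1+0.03725)^t    t·PV
  1       550.00       530.2483       530.2483
  2       550.00       511.2058     1,022.4117
  3       550.00       492.8473     1,478.5418
  4       550.00       475.1480     1,900.5920
  5       550.00       458.0844     2,290.4218
  6       550.00       441.6335     2,649.8011
  7       550.00       425.7735     2,980.4142
  8       550.00       410.4830     3,283.8637
  9       550.00       395.7416     3,561.6743
  10   10,550.00     7,318.4317    73,184.3171
  Σ                 11,459.5970    92,882.2861
Price P = Σ PV = 11,459.5970.
Macaulay duration = Σ(t·PV) / P = 92,882.2861 / 11,459.5970 = 8.10520 half-year periods.
In years: 8.10520 / 2 = 4.05260 years.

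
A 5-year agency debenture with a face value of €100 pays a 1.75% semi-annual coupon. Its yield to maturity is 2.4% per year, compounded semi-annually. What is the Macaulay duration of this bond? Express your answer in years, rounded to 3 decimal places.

4.806 years

Periodic yield y = 0.012. Discount each cash flow and weight by its period:
  t   CF        PV=CF/(1+0.012)^t    t·PV
  1        0.875         0.8646         0.8646
  2        0.875         0.8544         1.7087
  3        0.875         0.8442         2.5327
  4        0.875         0.8342         3.3369
  5        0.875         0.8243         4.1217
  6        0.875         0.8146         4.8874
  7        0.875         0.8049         5.6343
  8        0.875         0.7954         6.3629
  9        0.875         0.7859         7.0734
  10     100.875        89.5320       895.3203
  Σ                     96.9546       931.8429
Price P = Σ PV = 96.9546.
Macaulay duration = Σ(t·PV) / P = 931.8429 / 96.9546 = 9.61113 half-year periods.
In years: 9.61113 / 2 = 4.80556 years.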